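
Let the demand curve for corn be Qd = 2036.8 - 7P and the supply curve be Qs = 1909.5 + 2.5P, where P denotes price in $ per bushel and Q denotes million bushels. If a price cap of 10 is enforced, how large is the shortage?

Shortage = 32.3

Evaluating both curves at the ceiling price 10 gives Qd = 1966.8, Qs = 1934.5.
Shortage = Qd - Qs = 1966.8 - 1934.5 = 32.3.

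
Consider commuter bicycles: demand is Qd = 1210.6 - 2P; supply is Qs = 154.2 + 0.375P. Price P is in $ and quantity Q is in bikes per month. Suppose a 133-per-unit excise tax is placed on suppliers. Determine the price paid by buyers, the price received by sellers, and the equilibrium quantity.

P_b = 465.8, P_s = 332.8, Q = 279

Suppliers keep P_s = P_b - 133 per unit, so supply in terms of the buyer price is Qs = 104.325 + 0.375P_b.
Market clearing requires 1210.6 - 2P_b = 104.325 + 0.375P_b; hence 1106.275 = 2.375P_b and P_b = 465.8.
So P_s = 332.8 and the quantity traded is Q = 1210.6 - 2(465.8) = 279.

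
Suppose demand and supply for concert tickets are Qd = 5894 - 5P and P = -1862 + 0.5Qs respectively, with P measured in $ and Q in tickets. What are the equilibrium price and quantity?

Inverting to quantity form: Qs = 3724 + 2P.
Equating demand and supply, 5894 - 5P = 3724 + 2P gives 7P = 2170, so P* = 310.
Substitute back: Q* = 5894 - 5(310) = 4344.

P* = 310, Q* = 4344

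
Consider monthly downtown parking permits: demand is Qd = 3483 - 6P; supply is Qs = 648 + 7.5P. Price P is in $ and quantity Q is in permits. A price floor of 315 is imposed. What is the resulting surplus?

Evaluating both curves at the floor price 315 gives Qd = 1593, Qs = 3010.5.
Surplus = Qs - Qd = 3010.5 - 1593 = 1417.5.

Surplus = 1417.5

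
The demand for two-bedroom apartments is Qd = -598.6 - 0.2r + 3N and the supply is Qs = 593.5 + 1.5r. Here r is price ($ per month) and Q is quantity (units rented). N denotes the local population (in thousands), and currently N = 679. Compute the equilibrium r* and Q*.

With N = 679, demand is Qd = 1438.4 - 0.2r.
At equilibrium Qd = Qs, so 1438.4 - 0.2r = 593.5 + 1.5r; collecting terms, 844.9 = 1.7r and r* = 497.
From the demand curve, Q* = 1438.4 - 0.2(497) = 1339.

r* = 497, Q* = 1339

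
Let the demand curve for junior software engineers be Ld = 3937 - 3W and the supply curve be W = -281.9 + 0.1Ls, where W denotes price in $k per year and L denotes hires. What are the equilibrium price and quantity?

In direct form, Ls = 2819 + 10W.
Equating demand and supply, 3937 - 3W = 2819 + 10W gives 13W = 1118, so W* = 86.
From the demand curve, L* = 3937 - 3(86) = 3679.

W* = 86, L* = 3679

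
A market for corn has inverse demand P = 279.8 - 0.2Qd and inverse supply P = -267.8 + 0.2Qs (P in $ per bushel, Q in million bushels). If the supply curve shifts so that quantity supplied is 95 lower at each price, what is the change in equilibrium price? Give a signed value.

ΔP = 9.5

Inverting to quantity form: Qd = 1399 - 5P and Qs = 1339 + 5P.
The market clears where 1399 - 5P = 1339 + 5P. Rearranging, 10P = 60, hence P* = 6.
From the demand curve, Q* = 1399 - 5(6) = 1369.
After the shift, supply is Qs = 1244 + 5P.
Re-solving, 10P = 155 gives P = 15.5 and Q = 1321.5.
ΔP = 15.5 - 6 = 9.5.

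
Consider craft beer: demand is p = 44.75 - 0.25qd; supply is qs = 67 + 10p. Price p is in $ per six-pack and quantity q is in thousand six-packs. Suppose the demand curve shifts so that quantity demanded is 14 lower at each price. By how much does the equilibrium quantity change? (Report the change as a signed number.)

Rewriting in direct form: qd = 179 - 4p.
Equating demand and supply, 179 - 4p = 67 + 10p gives 14p = 112, so p* = 8.
Then q* = 179 - 4(8) = 147.
After the shift, demand is qd = 165 - 4p.
New equilibrium: 98 = 14p, so p = 7 and q = 137.
Δq = 137 - 147 = -10.

Δq = -10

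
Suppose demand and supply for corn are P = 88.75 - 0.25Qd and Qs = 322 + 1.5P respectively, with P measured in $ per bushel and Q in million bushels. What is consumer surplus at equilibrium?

Inverting to quantity form: Qd = 355 - 4P.
The market clears where 355 - 4P = 322 + 1.5P. Rearranging, 5.5P = 33, hence P* = 6.
From the demand curve, Q* = 355 - 4(6) = 331.
Demand choke price (Qd = 0): P = 355/4 = 88.75. Consumer surplus = ½ × (88.75 - 6) × 331 = 13695.125.

Consumer surplus = 13695.125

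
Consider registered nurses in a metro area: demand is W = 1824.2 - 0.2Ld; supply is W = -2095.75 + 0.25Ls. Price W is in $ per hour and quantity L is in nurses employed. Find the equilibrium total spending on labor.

Total spending on labor = 714302

Inverting to quantity form: Ld = 9121 - 5W and Ls = 8383 + 4W.
Equating demand and supply, 9121 - 5W = 8383 + 4W gives 9W = 738, so W* = 82.
Substitute back: L* = 9121 - 5(82) = 8711.
Total spending on labor = W* × L* = 82 × 8711 = 714302.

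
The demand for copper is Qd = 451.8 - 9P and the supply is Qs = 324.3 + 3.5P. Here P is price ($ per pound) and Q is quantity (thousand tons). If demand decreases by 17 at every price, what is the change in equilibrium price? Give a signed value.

ΔP = -1.36

The market clears where 451.8 - 9P = 324.3 + 3.5P. Rearranging, 12.5P = 127.5, hence P* = 10.2.
Substitute back: Q* = 451.8 - 9(10.2) = 360.
After the shift, demand is Qd = 434.8 - 9P.
New equilibrium: 110.5 = 12.5P, so P = 8.84 and Q = 355.24.
ΔP = 8.84 - 10.2 = -1.36.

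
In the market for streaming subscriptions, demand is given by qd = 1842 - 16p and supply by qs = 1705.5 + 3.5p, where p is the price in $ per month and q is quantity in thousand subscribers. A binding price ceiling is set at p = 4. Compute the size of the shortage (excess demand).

At p = 4: qd = 1778 and qs = 1719.5.
Shortage = qd - qs = 1778 - 1719.5 = 58.5.

Shortage = 58.5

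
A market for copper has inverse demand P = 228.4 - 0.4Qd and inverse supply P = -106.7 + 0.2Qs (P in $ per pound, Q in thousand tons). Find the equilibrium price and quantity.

P* = 5, Q* = 558.5

Rewriting in direct form: Qd = 571 - 2.5P and Qs = 533.5 + 5P.
Equating demand and supply, 571 - 2.5P = 533.5 + 5P gives 7.5P = 37.5, so P* = 5.
Substitute back: Q* = 571 - 2.5(5) = 558.5.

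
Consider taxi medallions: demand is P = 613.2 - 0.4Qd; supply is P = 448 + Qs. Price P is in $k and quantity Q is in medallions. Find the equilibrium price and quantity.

P* = 566, Q* = 118

In direct form, Qd = 1533 - 2.5P and Qs = -448 + P.
At equilibrium Qd = Qs, so 1533 - 2.5P = -448 + P; collecting terms, 1981 = 3.5P and P* = 566.
From the demand curve, Q* = 1533 - 2.5(566) = 118.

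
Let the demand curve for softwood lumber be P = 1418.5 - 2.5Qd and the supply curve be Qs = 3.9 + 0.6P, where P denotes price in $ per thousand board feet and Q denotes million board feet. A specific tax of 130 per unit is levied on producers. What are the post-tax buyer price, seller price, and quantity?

Solving each curve for Q: Qd = 567.4 - 0.4P.
The tax drives a wedge P_b - P_s = 130. Substituting P_s = P_b - 130 into supply: Qs = -74.1 + 0.6P_b.
Equate demand and the shifted supply: 567.4 - 0.4P_b = -74.1 + 0.6P_b, giving P_b = 641.5, so P_b = 641.5.
So P_s = 511.5 and the quantity traded is Q = 567.4 - 0.4(641.5) = 310.8.

P_b = 641.5, P_s = 511.5, Q = 310.8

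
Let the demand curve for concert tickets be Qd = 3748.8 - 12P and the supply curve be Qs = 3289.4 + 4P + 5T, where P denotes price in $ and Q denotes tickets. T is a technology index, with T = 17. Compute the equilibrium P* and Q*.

With T = 17, supply is Qs = 3374.4 + 4P.
Equating demand and supply, 3748.8 - 12P = 3374.4 + 4P gives 16P = 374.4, so P* = 23.4.
Plugging P* into demand: Q* = 3748.8 - 12(23.4) = 3468.

P* = 23.4, Q* = 3468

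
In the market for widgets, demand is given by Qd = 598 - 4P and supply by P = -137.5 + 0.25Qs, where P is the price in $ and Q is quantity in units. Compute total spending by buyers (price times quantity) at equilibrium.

Total spending by buyers = 3444

Rewriting in direct form: Qs = 550 + 4P.
The market clears where 598 - 4P = 550 + 4P. Rearranging, 8P = 48, hence P* = 6.
Then Q* = 598 - 4(6) = 574.
Total spending by buyers = P* × Q* = 6 × 574 = 3444.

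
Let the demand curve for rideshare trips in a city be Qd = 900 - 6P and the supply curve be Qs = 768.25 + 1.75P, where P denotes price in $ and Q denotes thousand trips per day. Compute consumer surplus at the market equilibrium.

The market clears where 900 - 6P = 768.25 + 1.75P. Rearranging, 7.75P = 131.75, hence P* = 17.
Substitute back: Q* = 900 - 6(17) = 798.
Demand choke price (Qd = 0): P = 900/6 = 150. Consumer surplus = ½ × (150 - 17) × 798 = 53067.

Consumer surplus = 53067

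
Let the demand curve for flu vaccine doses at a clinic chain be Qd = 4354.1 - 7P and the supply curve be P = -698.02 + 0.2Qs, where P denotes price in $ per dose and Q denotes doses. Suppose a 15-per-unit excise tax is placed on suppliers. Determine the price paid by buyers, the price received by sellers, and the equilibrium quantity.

Inverting to quantity form: Qs = 3490.1 + 5P.
Suppliers keep P_s = P_b - 15 per unit, so supply in terms of the buyer price is Qs = 3415.1 + 5P_b.
Equate demand and the shifted supply: 4354.1 - 7P_b = 3415.1 + 5P_b, giving 12P_b = 939, so P_b = 78.25.
So P_s = 63.25 and the quantity traded is Q = 4354.1 - 7(78.25) = 3806.35.

P_b = 78.25, P_s = 63.25, Q = 3806.35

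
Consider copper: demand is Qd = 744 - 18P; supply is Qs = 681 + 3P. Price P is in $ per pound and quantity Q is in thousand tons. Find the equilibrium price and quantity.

Set Qd = Qs: 744 - 18P = 681 + 3P, so 63 = 21P and P* = 3.
Substitute back: Q* = 744 - 18(3) = 690.

P* = 3, Q* = 690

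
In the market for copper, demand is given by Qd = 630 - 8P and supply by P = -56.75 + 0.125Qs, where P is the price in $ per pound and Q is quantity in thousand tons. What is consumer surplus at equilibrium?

Consumer surplus = 18360.25

In direct form, Qs = 454 + 8P.
At equilibrium Qd = Qs, so 630 - 8P = 454 + 8P; collecting terms, 176 = 16P and P* = 11.
Substitute back: Q* = 630 - 8(11) = 542.
Demand choke price (Qd = 0): P = 630/8 = 78.75. Consumer surplus = ½ × (78.75 - 11) × 542 = 18360.25.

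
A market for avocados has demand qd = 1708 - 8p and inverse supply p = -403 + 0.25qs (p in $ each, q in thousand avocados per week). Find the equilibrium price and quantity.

Inverting to quantity form: qs = 1612 + 4p.
Set qd = qs: 1708 - 8p = 1612 + 4p, so 96 = 12p and p* = 8.
Then q* = 1708 - 8(8) = 1644.

p* = 8, q* = 1644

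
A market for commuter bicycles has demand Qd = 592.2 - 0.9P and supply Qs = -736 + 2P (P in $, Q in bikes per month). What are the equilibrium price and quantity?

At equilibrium Qd = Qs, so 592.2 - 0.9P = -736 + 2P; collecting terms, 1328.2 = 2.9P and P* = 458.
Plugging P* into demand: Q* = 592.2 - 0.9(458) = 180.

P* = 458, Q* = 180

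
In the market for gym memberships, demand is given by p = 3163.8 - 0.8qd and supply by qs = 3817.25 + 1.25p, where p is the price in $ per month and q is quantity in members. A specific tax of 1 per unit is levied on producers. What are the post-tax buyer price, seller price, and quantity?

Solving each curve for q: qd = 3954.75 - 1.25p.
The tax drives a wedge p_b - p_s = 1. Substituting p_s = p_b - 1 into supply: qs = 3816 + 1.25p_b.
Market clearing requires 3954.75 - 1.25p_b = 3816 + 1.25p_b; hence 138.75 = 2.5p_b and p_b = 55.5.
Then p_s = 55.5 - 1 = 54.5 and q = 3954.75 - 1.25(55.5) = 3885.375.

p_b = 55.5, p_s = 54.5, q = 3885.375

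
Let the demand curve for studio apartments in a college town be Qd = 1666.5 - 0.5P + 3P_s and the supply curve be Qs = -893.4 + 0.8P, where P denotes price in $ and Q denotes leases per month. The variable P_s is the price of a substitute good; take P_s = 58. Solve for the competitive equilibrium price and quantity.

With P_s = 58, demand is Qd = 1840.5 - 0.5P.
The market clears where 1840.5 - 0.5P = -893.4 + 0.8P. Rearranging, 1.3P = 2733.9, hence P* = 2103.
Then Q* = 1840.5 - 0.5(2103) = 789.

P* = 2103, Q* = 789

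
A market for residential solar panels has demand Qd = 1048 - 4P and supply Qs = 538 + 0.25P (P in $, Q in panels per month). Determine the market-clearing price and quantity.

Equating demand and supply, 1048 - 4P = 538 + 0.25P gives 4.25P = 510, so P* = 120.
From the demand curve, Q* = 1048 - 4(120) = 568.

P* = 120, Q* = 568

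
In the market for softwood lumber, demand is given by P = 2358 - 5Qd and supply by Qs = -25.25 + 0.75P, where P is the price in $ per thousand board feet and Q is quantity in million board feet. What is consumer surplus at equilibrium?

Inverting to quantity form: Qd = 471.6 - 0.2P.
Equating demand and supply, 471.6 - 0.2P = -25.25 + 0.75P gives 0.95P = 496.85, so P* = 523.
Substitute back: Q* = 471.6 - 0.2(523) = 367.
Demand choke price (Qd = 0): P = 471.6/0.2 = 2358. Consumer surplus = ½ × (2358 - 523) × 367 = 336722.5.

Consumer surplus = 336722.5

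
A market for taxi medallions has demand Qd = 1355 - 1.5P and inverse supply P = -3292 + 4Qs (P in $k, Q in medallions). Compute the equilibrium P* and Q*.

Solving each curve for Q: Qs = 823 + 0.25P.
Set Qd = Qs: 1355 - 1.5P = 823 + 0.25P, so 532 = 1.75P and P* = 304.
Then Q* = 1355 - 1.5(304) = 899.

P* = 304, Q* = 899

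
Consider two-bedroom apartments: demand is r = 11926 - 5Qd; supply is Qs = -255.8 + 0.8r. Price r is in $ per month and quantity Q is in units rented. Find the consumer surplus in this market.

Consumer surplus = 8621122.5

Rewriting in direct form: Qd = 2385.2 - 0.2r.
Equating demand and supply, 2385.2 - 0.2r = -255.8 + 0.8r gives r = 2641, so r* = 2641.
Plugging r* into demand: Q* = 2385.2 - 0.2(2641) = 1857.
Demand choke price (Qd = 0): r = 2385.2/0.2 = 11926. Consumer surplus = ½ × (11926 - 2641) × 1857 = 8621122.5.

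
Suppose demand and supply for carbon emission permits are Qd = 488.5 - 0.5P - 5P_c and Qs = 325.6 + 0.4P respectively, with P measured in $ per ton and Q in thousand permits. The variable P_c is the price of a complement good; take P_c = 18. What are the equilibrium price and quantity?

P* = 81, Q* = 358

With P_c = 18, demand is Qd = 398.5 - 0.5P.
Equating demand and supply, 398.5 - 0.5P = 325.6 + 0.4P gives 0.9P = 72.9, so P* = 81.
Substitute back: Q* = 398.5 - 0.5(81) = 358.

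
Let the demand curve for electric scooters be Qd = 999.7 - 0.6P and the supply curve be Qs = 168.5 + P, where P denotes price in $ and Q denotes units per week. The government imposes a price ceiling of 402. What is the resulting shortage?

With P fixed at 402, quantity demanded is 758.5 and quantity supplied is 570.5.
Shortage = Qd - Qs = 758.5 - 570.5 = 188.

Shortage = 188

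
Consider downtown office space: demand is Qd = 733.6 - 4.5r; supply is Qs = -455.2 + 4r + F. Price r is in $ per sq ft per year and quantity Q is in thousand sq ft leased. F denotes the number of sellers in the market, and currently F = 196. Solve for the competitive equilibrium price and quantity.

With F = 196, supply is Qs = -259.2 + 4r.
The market clears where 733.6 - 4.5r = -259.2 + 4r. Rearranging, 8.5r = 992.8, hence r* = 116.8.
From the demand curve, Q* = 733.6 - 4.5(116.8) = 208.

r* = 116.8, Q* = 208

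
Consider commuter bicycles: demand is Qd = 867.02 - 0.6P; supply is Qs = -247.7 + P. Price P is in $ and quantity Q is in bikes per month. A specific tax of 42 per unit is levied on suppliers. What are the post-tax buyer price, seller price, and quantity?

The tax drives a wedge P_b - P_s = 42. Substituting P_s = P_b - 42 into supply: Qs = -289.7 + P_b.
Market clearing requires 867.02 - 0.6P_b = -289.7 + P_b; hence 1156.72 = 1.6P_b and P_b = 722.95.
So P_s = 680.95 and the quantity traded is Q = 867.02 - 0.6(722.95) = 433.25.

P_b = 722.95, P_s = 680.95, Q = 433.25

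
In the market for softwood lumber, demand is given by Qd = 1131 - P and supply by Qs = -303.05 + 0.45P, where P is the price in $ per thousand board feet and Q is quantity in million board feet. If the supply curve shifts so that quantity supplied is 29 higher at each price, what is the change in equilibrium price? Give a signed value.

ΔP = -20

Set Qd = Qs: 1131 - P = -303.05 + 0.45P, so 1434.05 = 1.45P and P* = 989.
Plugging P* into demand: Q* = 1131 - 989 = 142.
After the shift, supply is Qs = -274.05 + 0.45P.
New equilibrium: 1405.05 = 1.45P, so P = 969 and Q = 162.
ΔP = 969 - 989 = -20.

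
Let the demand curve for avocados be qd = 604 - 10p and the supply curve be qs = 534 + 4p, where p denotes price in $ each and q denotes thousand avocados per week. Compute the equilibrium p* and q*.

p* = 5, q* = 554

At equilibrium qd = qs, so 604 - 10p = 534 + 4p; collecting terms, 70 = 14p and p* = 5.
From the demand curve, q* = 604 - 10(5) = 554.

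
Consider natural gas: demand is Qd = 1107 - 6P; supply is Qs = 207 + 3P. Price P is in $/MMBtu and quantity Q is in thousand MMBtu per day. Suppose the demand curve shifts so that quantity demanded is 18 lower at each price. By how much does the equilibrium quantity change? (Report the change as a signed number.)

At equilibrium Qd = Qs, so 1107 - 6P = 207 + 3P; collecting terms, 900 = 9P and P* = 100.
Substitute back: Q* = 1107 - 6(100) = 507.
After the shift, demand is Qd = 1089 - 6P.
New equilibrium: 882 = 9P, so P = 98 and Q = 501.
ΔQ = 501 - 507 = -6.

ΔQ = -6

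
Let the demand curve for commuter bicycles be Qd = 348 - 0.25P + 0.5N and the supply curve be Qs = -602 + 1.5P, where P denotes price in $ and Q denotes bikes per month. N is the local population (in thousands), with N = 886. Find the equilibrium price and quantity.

With N = 886, demand is Qd = 791 - 0.25P.
At equilibrium Qd = Qs, so 791 - 0.25P = -602 + 1.5P; collecting terms, 1393 = 1.75P and P* = 796.
Then Q* = 791 - 0.25(796) = 592.

P* = 796, Q* = 592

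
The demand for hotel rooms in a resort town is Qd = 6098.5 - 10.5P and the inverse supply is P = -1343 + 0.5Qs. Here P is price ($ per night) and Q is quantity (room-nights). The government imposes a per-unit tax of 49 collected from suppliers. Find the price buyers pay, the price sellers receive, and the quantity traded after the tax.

P_b = 280.84, P_s = 231.84, Q = 3149.68

Solving each curve for Q: Qs = 2686 + 2P.
With a tax of 49 on suppliers, they supply based on the net price P_s = P_b - 49, so Qs = 2588 + 2P_b.
Set Qd = Qs: 6098.5 - 10.5P_b = 2588 + 2P_b, so 3510.5 = 12.5P_b and P_b = 280.84.
So P_s = 231.84 and the quantity traded is Q = 6098.5 - 10.5(280.84) = 3149.68.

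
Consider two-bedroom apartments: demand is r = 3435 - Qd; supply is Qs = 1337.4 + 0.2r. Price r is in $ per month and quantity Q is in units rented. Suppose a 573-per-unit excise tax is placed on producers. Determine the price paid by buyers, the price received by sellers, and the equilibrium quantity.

r_b = 1843.5, r_s = 1270.5, Q = 1591.5

Inverting to quantity form: Qd = 3435 - r.
Producers keep r_s = r_b - 573 per unit, so supply in terms of the buyer price is Qs = 1222.8 + 0.2r_b.
Equate demand and the shifted supply: 3435 - r_b = 1222.8 + 0.2r_b, giving 1.2r_b = 2212.2, so r_b = 1843.5.
Then r_s = 1843.5 - 573 = 1270.5 and Q = 3435 - 1843.5 = 1591.5.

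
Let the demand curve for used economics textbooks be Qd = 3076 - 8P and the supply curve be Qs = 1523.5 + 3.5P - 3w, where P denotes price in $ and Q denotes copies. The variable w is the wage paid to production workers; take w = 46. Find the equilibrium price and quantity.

With w = 46, supply is Qs = 1385.5 + 3.5P.
Set Qd = Qs: 3076 - 8P = 1385.5 + 3.5P, so 1690.5 = 11.5P and P* = 147.
From the demand curve, Q* = 3076 - 8(147) = 1900.

P* = 147, Q* = 1900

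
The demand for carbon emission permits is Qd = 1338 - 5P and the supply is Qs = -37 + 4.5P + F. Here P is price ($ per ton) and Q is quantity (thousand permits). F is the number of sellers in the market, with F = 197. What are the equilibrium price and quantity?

With F = 197, supply is Qs = 160 + 4.5P.
At equilibrium Qd = Qs, so 1338 - 5P = 160 + 4.5P; collecting terms, 1178 = 9.5P and P* = 124.
Substitute back: Q* = 1338 - 5(124) = 718.

P* = 124, Q* = 718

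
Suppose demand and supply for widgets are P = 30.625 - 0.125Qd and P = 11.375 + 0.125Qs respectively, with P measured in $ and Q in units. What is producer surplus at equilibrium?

In direct form, Qd = 245 - 8P and Qs = -91 + 8P.
The market clears where 245 - 8P = -91 + 8P. Rearranging, 16P = 336, hence P* = 21.
Then Q* = 245 - 8(21) = 77.
Supply choke price (Qs = 0): P = 11.375. Producer surplus = ½ × (21 - 11.375) × 77 = 370.5625.

Producer surplus = 370.5625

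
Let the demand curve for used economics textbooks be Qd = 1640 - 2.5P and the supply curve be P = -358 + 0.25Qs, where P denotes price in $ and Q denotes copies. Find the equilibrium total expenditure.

Solving each curve for Q: Qs = 1432 + 4P.
Set Qd = Qs: 1640 - 2.5P = 1432 + 4P, so 208 = 6.5P and P* = 32.
Plugging P* into demand: Q* = 1640 - 2.5(32) = 1560.
Total expenditure = P* × Q* = 32 × 1560 = 49920.

Total expenditure = 49920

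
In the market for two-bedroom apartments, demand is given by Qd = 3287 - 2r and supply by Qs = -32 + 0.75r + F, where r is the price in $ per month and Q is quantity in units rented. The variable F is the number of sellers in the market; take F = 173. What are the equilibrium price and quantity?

With F = 173, supply is Qs = 141 + 0.75r.
Equating demand and supply, 3287 - 2r = 141 + 0.75r gives 2.75r = 3146, so r* = 1144.
Substitute back: Q* = 3287 - 2(1144) = 999.

r* = 1144, Q* = 999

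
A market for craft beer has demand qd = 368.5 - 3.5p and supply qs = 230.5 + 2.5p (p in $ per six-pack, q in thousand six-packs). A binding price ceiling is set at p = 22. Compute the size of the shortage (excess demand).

Shortage = 6

With p fixed at 22, quantity demanded is 291.5 and quantity supplied is 285.5.
Shortage = qd - qs = 291.5 - 285.5 = 6.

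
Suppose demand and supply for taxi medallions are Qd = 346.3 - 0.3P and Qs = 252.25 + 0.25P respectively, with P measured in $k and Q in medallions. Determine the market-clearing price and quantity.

P* = 171, Q* = 295

The market clears where 346.3 - 0.3P = 252.25 + 0.25P. Rearranging, 0.55P = 94.05, hence P* = 171.
Plugging P* into demand: Q* = 346.3 - 0.3(171) = 295.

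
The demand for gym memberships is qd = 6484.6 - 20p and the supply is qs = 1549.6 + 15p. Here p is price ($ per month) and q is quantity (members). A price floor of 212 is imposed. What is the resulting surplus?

With p fixed at 212, quantity demanded is 2244.6 and quantity supplied is 4729.6.
Surplus = qs - qd = 4729.6 - 2244.6 = 2485.

Surplus = 2485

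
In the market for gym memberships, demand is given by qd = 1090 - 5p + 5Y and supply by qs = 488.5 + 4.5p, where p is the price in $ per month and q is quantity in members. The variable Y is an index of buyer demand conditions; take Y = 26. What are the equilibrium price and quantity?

With Y = 26, demand is qd = 1220 - 5p.
At equilibrium qd = qs, so 1220 - 5p = 488.5 + 4.5p; collecting terms, 731.5 = 9.5p and p* = 77.
Then q* = 1220 - 5(77) = 835.

p* = 77, q* = 835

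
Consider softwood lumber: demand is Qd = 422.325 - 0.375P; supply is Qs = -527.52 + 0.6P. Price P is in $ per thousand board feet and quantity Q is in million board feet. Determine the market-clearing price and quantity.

P* = 974.2, Q* = 57

The market clears where 422.325 - 0.375P = -527.52 + 0.6P. Rearranging, 0.975P = 949.845, hence P* = 974.2.
Plugging P* into demand: Q* = 422.325 - 0.375(974.2) = 57.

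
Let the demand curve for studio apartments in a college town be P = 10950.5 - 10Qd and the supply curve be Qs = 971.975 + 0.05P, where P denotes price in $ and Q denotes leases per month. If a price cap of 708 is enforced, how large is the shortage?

Shortage = 16.875

Inverting to quantity form: Qd = 1095.05 - 0.1P.
At P = 708: Qd = 1024.25 and Qs = 1007.375.
Shortage = Qd - Qs = 1024.25 - 1007.375 = 16.875.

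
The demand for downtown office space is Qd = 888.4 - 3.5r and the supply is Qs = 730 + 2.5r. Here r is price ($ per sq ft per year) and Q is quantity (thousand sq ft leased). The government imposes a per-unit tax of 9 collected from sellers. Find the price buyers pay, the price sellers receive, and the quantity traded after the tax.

r_b = 30.15, r_s = 21.15, Q = 782.875

Sellers keep r_s = r_b - 9 per unit, so supply in terms of the buyer price is Qs = 707.5 + 2.5r_b.
Market clearing requires 888.4 - 3.5r_b = 707.5 + 2.5r_b; hence 180.9 = 6r_b and r_b = 30.15.
Then r_s = 30.15 - 9 = 21.15 and Q = 888.4 - 3.5(30.15) = 782.875.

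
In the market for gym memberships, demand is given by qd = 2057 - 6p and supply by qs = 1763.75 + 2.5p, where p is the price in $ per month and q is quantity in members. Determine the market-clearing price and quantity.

Set qd = qs: 2057 - 6p = 1763.75 + 2.5p, so 293.25 = 8.5p and p* = 34.5.
Substitute back: q* = 2057 - 6(34.5) = 1850.

p* = 34.5, q* = 1850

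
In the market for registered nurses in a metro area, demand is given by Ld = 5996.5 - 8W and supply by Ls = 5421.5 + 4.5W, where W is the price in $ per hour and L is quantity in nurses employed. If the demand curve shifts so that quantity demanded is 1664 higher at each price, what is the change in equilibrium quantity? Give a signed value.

ΔL = 599.04

The market clears where 5996.5 - 8W = 5421.5 + 4.5W. Rearranging, 12.5W = 575, hence W* = 46.
Then L* = 5996.5 - 8(46) = 5628.5.
After the shift, demand is Ld = 7660.5 - 8W.
The new intersection has 2239 = 12.5W, i.e. W = 179.12, L = 6227.54.
ΔL = 6227.54 - 5628.5 = 599.04.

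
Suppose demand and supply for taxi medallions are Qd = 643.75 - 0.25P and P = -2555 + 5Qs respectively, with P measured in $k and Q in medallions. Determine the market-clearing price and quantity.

P* = 295, Q* = 570

Inverting to quantity form: Qs = 511 + 0.2P.
The market clears where 643.75 - 0.25P = 511 + 0.2P. Rearranging, 0.45P = 132.75, hence P* = 295.
Then Q* = 643.75 - 0.25(295) = 570.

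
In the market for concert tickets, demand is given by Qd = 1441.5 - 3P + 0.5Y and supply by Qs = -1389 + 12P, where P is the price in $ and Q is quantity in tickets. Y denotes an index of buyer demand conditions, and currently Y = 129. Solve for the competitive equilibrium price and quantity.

With Y = 129, demand is Qd = 1506 - 3P.
At equilibrium Qd = Qs, so 1506 - 3P = -1389 + 12P; collecting terms, 2895 = 15P and P* = 193.
From the demand curve, Q* = 1506 - 3(193) = 927.

P* = 193, Q* = 927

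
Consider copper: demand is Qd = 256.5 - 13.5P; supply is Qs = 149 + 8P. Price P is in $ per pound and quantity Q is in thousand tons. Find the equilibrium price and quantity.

The market clears where 256.5 - 13.5P = 149 + 8P. Rearranging, 21.5P = 107.5, hence P* = 5.
Plugging P* into demand: Q* = 256.5 - 13.5(5) = 189.

P* = 5, Q* = 189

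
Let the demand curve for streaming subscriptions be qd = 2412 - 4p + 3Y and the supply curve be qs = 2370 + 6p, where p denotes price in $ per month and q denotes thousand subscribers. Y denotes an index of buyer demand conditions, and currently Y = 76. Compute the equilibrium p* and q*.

With Y = 76, demand is qd = 2640 - 4p.
At equilibrium qd = qs, so 2640 - 4p = 2370 + 6p; collecting terms, 270 = 10p and p* = 27.
Then q* = 2640 - 4(27) = 2532.

p* = 27, q* = 2532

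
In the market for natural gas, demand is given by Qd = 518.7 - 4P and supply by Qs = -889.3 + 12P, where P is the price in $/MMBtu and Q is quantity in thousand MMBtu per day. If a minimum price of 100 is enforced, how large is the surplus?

Evaluating both curves at the floor price 100 gives Qd = 118.7, Qs = 310.7.
Surplus = Qs - Qd = 310.7 - 118.7 = 192.

Surplus = 192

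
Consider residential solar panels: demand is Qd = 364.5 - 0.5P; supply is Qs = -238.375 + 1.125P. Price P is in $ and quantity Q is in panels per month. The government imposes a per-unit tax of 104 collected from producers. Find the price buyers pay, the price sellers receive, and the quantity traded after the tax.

Producers keep P_s = P_b - 104 per unit, so supply in terms of the buyer price is Qs = -355.375 + 1.125P_b.
Equate demand and the shifted supply: 364.5 - 0.5P_b = -355.375 + 1.125P_b, giving 1.625P_b = 719.875, so P_b = 443.
Then P_s = 443 - 104 = 339 and Q = 364.5 - 0.5(443) = 143.

P_b = 443, P_s = 339, Q = 143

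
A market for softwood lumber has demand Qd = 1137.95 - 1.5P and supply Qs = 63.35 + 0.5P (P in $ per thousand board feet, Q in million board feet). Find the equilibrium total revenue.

Set Qd = Qs: 1137.95 - 1.5P = 63.35 + 0.5P, so 1074.6 = 2P and P* = 537.3.
Then Q* = 1137.95 - 1.5(537.3) = 332.
Total revenue = P* × Q* = 537.3 × 332 = 178383.6.

Total revenue = 178383.6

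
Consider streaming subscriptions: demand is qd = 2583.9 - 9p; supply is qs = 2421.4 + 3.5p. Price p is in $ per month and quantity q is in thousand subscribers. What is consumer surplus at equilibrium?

The market clears where 2583.9 - 9p = 2421.4 + 3.5p. Rearranging, 12.5p = 162.5, hence p* = 13.
From the demand curve, q* = 2583.9 - 9(13) = 2466.9.
Demand choke price (qd = 0): p = 2583.9/9 = 287.1. Consumer surplus = ½ × (287.1 - 13) × 2466.9 = 338088.645.

Consumer surplus = 338088.645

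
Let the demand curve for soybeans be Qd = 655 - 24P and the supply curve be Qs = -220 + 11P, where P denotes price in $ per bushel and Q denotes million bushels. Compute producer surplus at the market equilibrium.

Producer surplus = 137.5

At equilibrium Qd = Qs, so 655 - 24P = -220 + 11P; collecting terms, 875 = 35P and P* = 25.
From the demand curve, Q* = 655 - 24(25) = 55.
Supply choke price (Qs = 0): P = 20. Producer surplus = ½ × (25 - 20) × 55 = 137.5.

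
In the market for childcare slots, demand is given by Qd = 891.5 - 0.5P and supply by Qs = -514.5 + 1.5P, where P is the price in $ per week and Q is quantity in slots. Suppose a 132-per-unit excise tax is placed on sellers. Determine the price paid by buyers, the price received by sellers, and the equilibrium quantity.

The tax drives a wedge P_b - P_s = 132. Substituting P_s = P_b - 132 into supply: Qs = -712.5 + 1.5P_b.
Equate demand and the shifted supply: 891.5 - 0.5P_b = -712.5 + 1.5P_b, giving 2P_b = 1604, so P_b = 802.
Then P_s = 802 - 132 = 670 and Q = 891.5 - 0.5(802) = 490.5.

P_b = 802, P_s = 670, Q = 490.5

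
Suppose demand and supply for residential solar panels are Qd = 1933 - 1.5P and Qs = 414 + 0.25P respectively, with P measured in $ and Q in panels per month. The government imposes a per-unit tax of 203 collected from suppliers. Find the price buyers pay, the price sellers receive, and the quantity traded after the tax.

Suppliers keep P_s = P_b - 203 per unit, so supply in terms of the buyer price is Qs = 363.25 + 0.25P_b.
Market clearing requires 1933 - 1.5P_b = 363.25 + 0.25P_b; hence 1569.75 = 1.75P_b and P_b = 897.
So P_s = 694 and the quantity traded is Q = 1933 - 1.5(897) = 587.5.

P_b = 897, P_s = 694, Q = 587.5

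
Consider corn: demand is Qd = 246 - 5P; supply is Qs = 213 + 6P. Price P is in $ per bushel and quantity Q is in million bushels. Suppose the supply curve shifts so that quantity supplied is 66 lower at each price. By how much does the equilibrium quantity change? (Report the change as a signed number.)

ΔQ = -30

Equating demand and supply, 246 - 5P = 213 + 6P gives 11P = 33, so P* = 3.
Substitute back: Q* = 246 - 5(3) = 231.
After the shift, supply is Qs = 147 + 6P.
The new intersection has 99 = 11P, i.e. P = 9, Q = 201.
ΔQ = 201 - 231 = -30.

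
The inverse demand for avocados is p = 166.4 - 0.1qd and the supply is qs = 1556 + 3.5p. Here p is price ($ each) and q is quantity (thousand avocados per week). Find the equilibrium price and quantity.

p* = 8, q* = 1584

Rewriting in direct form: qd = 1664 - 10p.
Set qd = qs: 1664 - 10p = 1556 + 3.5p, so 108 = 13.5p and p* = 8.
Substitute back: q* = 1664 - 10(8) = 1584.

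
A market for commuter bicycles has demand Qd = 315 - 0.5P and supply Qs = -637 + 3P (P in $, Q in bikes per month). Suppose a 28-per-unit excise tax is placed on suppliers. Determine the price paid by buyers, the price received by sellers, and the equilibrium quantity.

Suppliers keep P_s = P_b - 28 per unit, so supply in terms of the buyer price is Qs = -721 + 3P_b.
Set Qd = Qs: 315 - 0.5P_b = -721 + 3P_b, so 1036 = 3.5P_b and P_b = 296.
Then P_s = 296 - 28 = 268 and Q = 315 - 0.5(296) = 167.

P_b = 296, P_s = 268, Q = 167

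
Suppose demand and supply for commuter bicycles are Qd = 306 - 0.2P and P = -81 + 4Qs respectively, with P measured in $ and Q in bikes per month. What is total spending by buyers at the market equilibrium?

Total spending by buyers = 113665

Inverting to quantity form: Qs = 20.25 + 0.25P.
At equilibrium Qd = Qs, so 306 - 0.2P = 20.25 + 0.25P; collecting terms, 285.75 = 0.45P and P* = 635.
From the demand curve, Q* = 306 - 0.2(635) = 179.
Total spending by buyers = P* × Q* = 635 × 179 = 113665.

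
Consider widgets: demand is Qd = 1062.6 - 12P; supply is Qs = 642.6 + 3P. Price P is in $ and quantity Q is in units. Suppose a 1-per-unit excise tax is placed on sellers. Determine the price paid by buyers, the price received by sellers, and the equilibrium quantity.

With a tax of 1 on sellers, they supply based on the net price P_s = P_b - 1, so Qs = 639.6 + 3P_b.
Equate demand and the shifted supply: 1062.6 - 12P_b = 639.6 + 3P_b, giving 15P_b = 423, so P_b = 28.2.
Then P_s = 28.2 - 1 = 27.2 and Q = 1062.6 - 12(28.2) = 724.2.

P_b = 28.2, P_s = 27.2, Q = 724.2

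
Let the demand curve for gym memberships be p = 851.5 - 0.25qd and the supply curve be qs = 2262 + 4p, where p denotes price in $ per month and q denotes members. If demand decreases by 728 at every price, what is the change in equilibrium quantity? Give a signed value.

Δq = -364

Inverting to quantity form: qd = 3406 - 4p.
At equilibrium qd = qs, so 3406 - 4p = 2262 + 4p; collecting terms, 1144 = 8p and p* = 143.
Plugging p* into demand: q* = 3406 - 4(143) = 2834.
After the shift, demand is qd = 2678 - 4p.
New equilibrium: 416 = 8p, so p = 52 and q = 2470.
Δq = 2470 - 2834 = -364.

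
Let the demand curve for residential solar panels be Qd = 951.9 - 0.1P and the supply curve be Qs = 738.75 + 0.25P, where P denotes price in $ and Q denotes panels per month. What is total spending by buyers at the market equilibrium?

Total spending by buyers = 542619

At equilibrium Qd = Qs, so 951.9 - 0.1P = 738.75 + 0.25P; collecting terms, 213.15 = 0.35P and P* = 609.
From the demand curve, Q* = 951.9 - 0.1(609) = 891.
Total spending by buyers = P* × Q* = 609 × 891 = 542619.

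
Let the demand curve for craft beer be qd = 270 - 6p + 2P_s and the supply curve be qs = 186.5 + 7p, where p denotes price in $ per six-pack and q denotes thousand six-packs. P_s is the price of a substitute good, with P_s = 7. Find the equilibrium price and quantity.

With P_s = 7, demand is qd = 284 - 6p.
The market clears where 284 - 6p = 186.5 + 7p. Rearranging, 13p = 97.5, hence p* = 7.5.
Plugging p* into demand: q* = 284 - 6(7.5) = 239.

p* = 7.5, q* = 239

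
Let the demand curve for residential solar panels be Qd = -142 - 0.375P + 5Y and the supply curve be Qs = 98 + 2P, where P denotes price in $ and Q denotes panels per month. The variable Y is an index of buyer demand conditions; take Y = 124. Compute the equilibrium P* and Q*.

With Y = 124, demand is Qd = 478 - 0.375P.
The market clears where 478 - 0.375P = 98 + 2P. Rearranging, 2.375P = 380, hence P* = 160.
Plugging P* into demand: Q* = 478 - 0.375(160) = 418.

P* = 160, Q* = 418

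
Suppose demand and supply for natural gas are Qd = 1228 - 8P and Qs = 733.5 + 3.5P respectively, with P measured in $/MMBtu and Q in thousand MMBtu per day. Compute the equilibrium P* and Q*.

Equating demand and supply, 1228 - 8P = 733.5 + 3.5P gives 11.5P = 494.5, so P* = 43.
Plugging P* into demand: Q* = 1228 - 8(43) = 884.

P* = 43, Q* = 884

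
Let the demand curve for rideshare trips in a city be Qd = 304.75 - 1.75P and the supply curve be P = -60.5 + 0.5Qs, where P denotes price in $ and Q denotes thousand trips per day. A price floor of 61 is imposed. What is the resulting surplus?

Solving each curve for Q: Qs = 121 + 2P.
With P fixed at 61, quantity demanded is 198 and quantity supplied is 243.
Surplus = Qs - Qd = 243 - 198 = 45.

Surplus = 45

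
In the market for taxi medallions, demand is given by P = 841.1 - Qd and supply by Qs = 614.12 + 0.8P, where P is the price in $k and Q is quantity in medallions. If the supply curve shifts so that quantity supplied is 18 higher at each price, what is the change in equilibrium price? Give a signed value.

ΔP = -10

In direct form, Qd = 841.1 - P.
The market clears where 841.1 - P = 614.12 + 0.8P. Rearranging, 1.8P = 226.98, hence P* = 126.1.
From the demand curve, Q* = 841.1 - 126.1 = 715.
After the shift, supply is Qs = 632.12 + 0.8P.
Re-solving, 1.8P = 208.98 gives P = 116.1 and Q = 725.
ΔP = 116.1 - 126.1 = -10.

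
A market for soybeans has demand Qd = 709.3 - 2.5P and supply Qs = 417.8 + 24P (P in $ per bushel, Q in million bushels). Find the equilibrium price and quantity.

P* = 11, Q* = 681.8

Set Qd = Qs: 709.3 - 2.5P = 417.8 + 24P, so 291.5 = 26.5P and P* = 11.
Then Q* = 709.3 - 2.5(11) = 681.8.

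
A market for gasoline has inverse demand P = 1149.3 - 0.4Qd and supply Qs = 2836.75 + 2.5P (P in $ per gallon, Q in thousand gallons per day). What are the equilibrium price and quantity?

P* = 7.3, Q* = 2855

Rewriting in direct form: Qd = 2873.25 - 2.5P.
Set Qd = Qs: 2873.25 - 2.5P = 2836.75 + 2.5P, so 36.5 = 5P and P* = 7.3.
From the demand curve, Q* = 2873.25 - 2.5(7.3) = 2855.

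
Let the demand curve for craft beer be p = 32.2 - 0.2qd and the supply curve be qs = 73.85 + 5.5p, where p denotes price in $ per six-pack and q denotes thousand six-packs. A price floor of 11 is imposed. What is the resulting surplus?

Inverting to quantity form: qd = 161 - 5p.
Evaluating both curves at the floor price 11 gives qd = 106, qs = 134.35.
Surplus = qs - qd = 134.35 - 106 = 28.35.

Surplus = 28.35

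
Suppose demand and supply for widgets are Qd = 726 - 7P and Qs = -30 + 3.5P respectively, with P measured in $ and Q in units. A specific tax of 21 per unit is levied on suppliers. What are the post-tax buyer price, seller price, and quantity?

With a tax of 21 on suppliers, they supply based on the net price P_s = P_b - 21, so Qs = -103.5 + 3.5P_b.
Market clearing requires 726 - 7P_b = -103.5 + 3.5P_b; hence 829.5 = 10.5P_b and P_b = 79.
So P_s = 58 and the quantity traded is Q = 726 - 7(79) = 173.

P_b = 79, P_s = 58, Q = 173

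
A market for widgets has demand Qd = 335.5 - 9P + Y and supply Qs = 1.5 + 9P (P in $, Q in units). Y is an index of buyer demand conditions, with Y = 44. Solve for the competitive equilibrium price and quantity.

P* = 21, Q* = 190.5

With Y = 44, demand is Qd = 379.5 - 9P.
Equating demand and supply, 379.5 - 9P = 1.5 + 9P gives 18P = 378, so P* = 21.
Plugging P* into demand: Q* = 379.5 - 9(21) = 190.5.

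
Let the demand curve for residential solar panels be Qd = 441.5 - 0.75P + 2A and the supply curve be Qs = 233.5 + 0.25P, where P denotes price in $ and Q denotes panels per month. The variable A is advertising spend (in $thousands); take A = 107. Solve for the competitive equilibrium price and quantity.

With A = 107, demand is Qd = 655.5 - 0.75P.
The market clears where 655.5 - 0.75P = 233.5 + 0.25P. Rearranging, P = 422, hence P* = 422.
From the demand curve, Q* = 655.5 - 0.75(422) = 339.

P* = 422, Q* = 339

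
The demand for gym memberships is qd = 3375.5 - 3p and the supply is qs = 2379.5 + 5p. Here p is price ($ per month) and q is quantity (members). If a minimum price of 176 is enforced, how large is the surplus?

Evaluating both curves at the floor price 176 gives qd = 2847.5, qs = 3259.5.
Surplus = qs - qd = 3259.5 - 2847.5 = 412.

Surplus = 412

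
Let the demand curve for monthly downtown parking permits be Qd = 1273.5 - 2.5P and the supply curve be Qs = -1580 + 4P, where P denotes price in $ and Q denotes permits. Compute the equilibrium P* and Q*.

Equating demand and supply, 1273.5 - 2.5P = -1580 + 4P gives 6.5P = 2853.5, so P* = 439.
Plugging P* into demand: Q* = 1273.5 - 2.5(439) = 176.

P* = 439, Q* = 176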